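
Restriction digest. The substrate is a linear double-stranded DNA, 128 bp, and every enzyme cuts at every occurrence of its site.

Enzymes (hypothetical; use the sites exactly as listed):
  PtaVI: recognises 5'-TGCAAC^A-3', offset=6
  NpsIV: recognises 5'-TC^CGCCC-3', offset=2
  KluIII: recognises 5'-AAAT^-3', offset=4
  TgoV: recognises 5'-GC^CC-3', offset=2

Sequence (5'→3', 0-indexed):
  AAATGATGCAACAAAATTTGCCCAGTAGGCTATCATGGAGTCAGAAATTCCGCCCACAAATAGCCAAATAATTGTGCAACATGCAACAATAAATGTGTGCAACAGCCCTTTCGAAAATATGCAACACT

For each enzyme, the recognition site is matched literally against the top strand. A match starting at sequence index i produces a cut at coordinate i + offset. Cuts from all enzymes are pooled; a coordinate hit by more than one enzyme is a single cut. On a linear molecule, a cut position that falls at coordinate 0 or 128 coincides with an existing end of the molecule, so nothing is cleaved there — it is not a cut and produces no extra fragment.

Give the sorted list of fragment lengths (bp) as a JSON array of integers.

[2,3,3,3,4,4,5,7,7,7,8,8,8,9,11,12,27]

Scan for sites:
  PtaVI TGCAACA/6: at [6, 74, 81, 97, 119] ⇒ [12, 80, 87, 103, 125]
  NpsIV TCCGCCC/2: at [48] ⇒ [50]
  KluIII AAAT/4: at [0, 13, 44, 57, 65, 90, 114] ⇒ [4, 17, 48, 61, 69, 94, 118]
  TgoV GCCC/2: at [19, 51, 104] ⇒ [21, 53, 106]

Pooled cuts: [4, 12, 17, 21, 48, 50, 53, 61, 69, 80, 87, 94, 103, 106, 118, 125]

Fragment lengths:
  [0,4): 4 bp
  [4,12): 8 bp
  [12,17): 5 bp
  [17,21): 4 bp
  [21,48): 27 bp
  [48,50): 2 bp
  [50,53): 3 bp
  [53,61): 8 bp
  [61,69): 8 bp
  [69,80): 11 bp
  [80,87): 7 bp
  [87,94): 7 bp
  [94,103): 9 bp
  [103,106): 3 bp
  [106,118): 12 bp
  [118,125): 7 bp
  [125,128): 3 bp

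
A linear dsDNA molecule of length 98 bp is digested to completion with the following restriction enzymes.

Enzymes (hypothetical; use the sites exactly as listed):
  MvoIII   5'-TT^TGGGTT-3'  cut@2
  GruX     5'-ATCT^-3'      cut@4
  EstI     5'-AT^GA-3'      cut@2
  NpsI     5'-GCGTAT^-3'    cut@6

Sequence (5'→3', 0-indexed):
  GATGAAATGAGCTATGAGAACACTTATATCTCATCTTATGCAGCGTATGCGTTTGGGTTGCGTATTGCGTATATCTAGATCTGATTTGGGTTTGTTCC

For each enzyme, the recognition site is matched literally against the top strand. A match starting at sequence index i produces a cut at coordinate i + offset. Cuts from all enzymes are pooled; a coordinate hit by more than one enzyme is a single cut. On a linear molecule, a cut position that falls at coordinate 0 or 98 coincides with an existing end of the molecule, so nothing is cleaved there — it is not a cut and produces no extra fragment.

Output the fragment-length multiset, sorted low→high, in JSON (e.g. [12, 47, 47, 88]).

[3,4,4,5,5,5,6,7,7,12,12,12,16]

Per-enzyme occurrences:
  MvoIII (TTTGGGTT, off=2): starts [51, 84] → cuts [53, 86]
  GruX (ATCT, off=4): starts [27, 32, 72, 78] → cuts [31, 36, 76, 82]
  EstI (ATGA, off=2): starts [1, 6, 13] → cuts [3, 8, 15]
  NpsI (GCGTAT, off=6): starts [42, 59, 66] → cuts [48, 65, 72]

All cut coordinates (distinct, sorted): [3, 8, 15, 31, 36, 48, 53, 65, 72, 76, 82, 86]

Fragment lengths:
  [0,3): 3 bp
  [3,8): 5 bp
  [8,15): 7 bp
  [15,31): 16 bp
  [31,36): 5 bp
  [36,48): 12 bp
  [48,53): 5 bp
  [53,65): 12 bp
  [65,72): 7 bp
  [72,76): 4 bp
  [76,82): 6 bp
  [82,86): 4 bp
  [86,98): 12 bp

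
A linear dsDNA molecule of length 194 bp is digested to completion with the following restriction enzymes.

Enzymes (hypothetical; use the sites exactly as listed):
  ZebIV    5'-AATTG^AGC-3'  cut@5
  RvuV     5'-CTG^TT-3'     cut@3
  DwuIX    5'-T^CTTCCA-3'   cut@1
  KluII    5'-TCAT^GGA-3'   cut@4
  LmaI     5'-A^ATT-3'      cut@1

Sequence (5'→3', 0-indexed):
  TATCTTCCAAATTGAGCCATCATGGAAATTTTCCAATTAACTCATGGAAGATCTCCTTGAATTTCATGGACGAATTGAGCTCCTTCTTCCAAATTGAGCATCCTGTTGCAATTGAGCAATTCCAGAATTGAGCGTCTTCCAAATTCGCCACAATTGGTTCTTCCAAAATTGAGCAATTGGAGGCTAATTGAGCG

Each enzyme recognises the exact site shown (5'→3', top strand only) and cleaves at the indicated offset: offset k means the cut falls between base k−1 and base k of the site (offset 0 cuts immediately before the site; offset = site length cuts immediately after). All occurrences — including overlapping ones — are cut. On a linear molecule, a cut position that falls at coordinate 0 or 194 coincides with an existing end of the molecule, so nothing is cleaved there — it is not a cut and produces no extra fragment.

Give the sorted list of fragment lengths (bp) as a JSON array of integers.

Per-enzyme occurrences:
  ZebIV AATTGAGC/5: at [9, 72, 91, 109, 125, 166, 185] ⇒ [14, 77, 96, 114, 130, 171, 190]
  RvuV CTGTT/3: at [102] ⇒ [105]
  DwuIX TCTTCCA/1: at [2, 84, 134, 158] ⇒ [3, 85, 135, 159]
  KluII TCATGGA/4: at [19, 41, 63] ⇒ [23, 45, 67]
  LmaI AATT/1: at [9, 26, 34, 59, 72, 91, 109, 117, 125, 141, 151, 166, 174, 185] ⇒ [10, 27, 35, 60, 73, 92, 110, 118, 126, 142, 152, 167, 175, 186]

Pooled cuts: [3, 10, 14, 23, 27, 35, 45, 60, 67, 73, 77, 85, 92, 96, 105, 110, 114, 118, 126, 130, 135, 142, 152, 159, 167, 171, 175, 186, 190]

Fragment lengths:
  [0,3): 3 bp
  [3,10): 7 bp
  [10,14): 4 bp
  [14,23): 9 bp
  [23,27): 4 bp
  [27,35): 8 bp
  [35,45): 10 bp
  [45,60): 15 bp
  [60,67): 7 bp
  [67,73): 6 bp
  [73,77): 4 bp
  [77,85): 8 bp
  [85,92): 7 bp
  [92,96): 4 bp
  [96,105): 9 bp
  [105,110): 5 bp
  [110,114): 4 bp
  [114,118): 4 bp
  [118,126): 8 bp
  [126,130): 4 bp
  [130,135): 5 bp
  [135,142): 7 bp
  [142,152): 10 bp
  [152,159): 7 bp
  [159,167): 8 bp
  [167,171): 4 bp
  [171,175): 4 bp
  [175,186): 11 bp
  [186,190): 4 bp
  [190,194): 4 bp

[3,4,4,4,4,4,4,4,4,4,4,4,5,5,6,7,7,7,7,7,8,8,8,8,9,9,10,10,11,15]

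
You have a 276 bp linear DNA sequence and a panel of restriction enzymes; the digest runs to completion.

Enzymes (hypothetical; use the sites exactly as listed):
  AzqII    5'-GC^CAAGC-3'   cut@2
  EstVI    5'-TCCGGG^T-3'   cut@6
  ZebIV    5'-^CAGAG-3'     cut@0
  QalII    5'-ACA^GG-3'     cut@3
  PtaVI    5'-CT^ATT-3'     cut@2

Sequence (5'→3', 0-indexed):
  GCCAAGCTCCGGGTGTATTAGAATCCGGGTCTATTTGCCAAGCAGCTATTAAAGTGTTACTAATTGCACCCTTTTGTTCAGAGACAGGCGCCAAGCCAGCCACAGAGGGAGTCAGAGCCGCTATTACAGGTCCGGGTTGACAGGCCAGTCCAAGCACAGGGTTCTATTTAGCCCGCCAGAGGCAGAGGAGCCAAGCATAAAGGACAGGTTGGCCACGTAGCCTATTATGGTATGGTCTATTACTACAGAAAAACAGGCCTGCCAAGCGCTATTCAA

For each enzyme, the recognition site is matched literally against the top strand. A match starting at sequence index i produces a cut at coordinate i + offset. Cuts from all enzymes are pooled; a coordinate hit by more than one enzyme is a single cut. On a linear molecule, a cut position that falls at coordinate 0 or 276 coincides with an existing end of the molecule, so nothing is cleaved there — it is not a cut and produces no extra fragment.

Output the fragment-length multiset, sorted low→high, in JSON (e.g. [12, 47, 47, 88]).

Scan for sites:
  AzqII (GCCAAGC, off=2): starts [0, 36, 89, 189, 260] → cuts [2, 38, 91, 191, 262]
  EstVI (TCCGGGT, off=6): starts [7, 23, 130] → cuts [13, 29, 136]
  ZebIV (CAGAG, off=0): starts [78, 102, 112, 176, 182] → cuts [78, 102, 112, 176, 182]
  QalII (ACAGG, off=3): starts [83, 125, 139, 155, 203, 252] → cuts [86, 128, 142, 158, 206, 255]
  PtaVI (CTATT, off=2): starts [30, 45, 120, 163, 221, 236, 268] → cuts [32, 47, 122, 165, 223, 238, 270]

Pooled cuts: [2, 13, 29, 32, 38, 47, 78, 86, 91, 102, 112, 122, 128, 136, 142, 158, 165, 176, 182, 191, 206, 223, 238, 255, 262, 270]

Fragment lengths:
  [0,2): 2 bp
  [2,13): 11 bp
  [13,29): 16 bp
  [29,32): 3 bp
  [32,38): 6 bp
  [38,47): 9 bp
  [47,78): 31 bp
  [78,86): 8 bp
  [86,91): 5 bp
  [91,102): 11 bp
  [102,112): 10 bp
  [112,122): 10 bp
  [122,128): 6 bp
  [128,136): 8 bp
  [136,142): 6 bp
  [142,158): 16 bp
  [158,165): 7 bp
  [165,176): 11 bp
  [176,182): 6 bp
  [182,191): 9 bp
  [191,206): 15 bp
  [206,223): 17 bp
  [223,238): 15 bp
  [238,255): 17 bp
  [255,262): 7 bp
  [262,270): 8 bp
  [270,276): 6 bp

[2,3,5,6,6,6,6,6,7,7,8,8,8,9,9,10,10,11,11,11,15,15,16,16,17,17,31]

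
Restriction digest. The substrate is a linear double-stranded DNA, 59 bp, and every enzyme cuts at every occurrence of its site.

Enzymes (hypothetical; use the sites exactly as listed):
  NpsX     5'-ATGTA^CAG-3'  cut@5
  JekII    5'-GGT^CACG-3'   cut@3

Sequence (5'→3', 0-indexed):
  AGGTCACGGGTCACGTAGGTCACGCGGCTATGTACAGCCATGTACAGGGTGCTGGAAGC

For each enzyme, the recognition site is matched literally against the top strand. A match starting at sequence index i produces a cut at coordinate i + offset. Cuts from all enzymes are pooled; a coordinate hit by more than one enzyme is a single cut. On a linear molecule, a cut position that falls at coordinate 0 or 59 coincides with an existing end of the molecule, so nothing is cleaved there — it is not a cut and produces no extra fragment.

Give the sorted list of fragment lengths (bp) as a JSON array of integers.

[4,7,9,10,14,15]

Per-enzyme occurrences:
  NpsX (ATGTACAG, off=5): starts [29, 39] → cuts [34, 44]
  JekII (GGTCACG, off=3): starts [1, 8, 17] → cuts [4, 11, 20]

Pooled cuts: [4, 11, 20, 34, 44]

Fragment lengths:
  [0,4): 4 bp
  [4,11): 7 bp
  [11,20): 9 bp
  [20,34): 14 bp
  [34,44): 10 bp
  [44,59): 15 bp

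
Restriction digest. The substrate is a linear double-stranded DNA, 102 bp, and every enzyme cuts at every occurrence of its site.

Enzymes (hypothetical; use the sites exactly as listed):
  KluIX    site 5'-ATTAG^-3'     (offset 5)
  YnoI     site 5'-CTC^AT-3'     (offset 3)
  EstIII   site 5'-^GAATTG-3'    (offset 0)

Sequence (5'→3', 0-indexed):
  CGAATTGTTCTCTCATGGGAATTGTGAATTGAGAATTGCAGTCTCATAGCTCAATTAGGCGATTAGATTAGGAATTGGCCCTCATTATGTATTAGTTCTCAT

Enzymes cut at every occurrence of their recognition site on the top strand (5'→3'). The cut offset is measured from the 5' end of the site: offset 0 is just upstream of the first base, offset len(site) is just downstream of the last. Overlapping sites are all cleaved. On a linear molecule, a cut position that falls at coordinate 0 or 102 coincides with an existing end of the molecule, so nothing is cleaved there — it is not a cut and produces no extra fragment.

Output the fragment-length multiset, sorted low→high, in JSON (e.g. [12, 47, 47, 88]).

[1,2,4,5,5,7,7,8,12,12,13,13,13]

Scan for sites:
  KluIX ATTAG/5: at [53, 61, 66, 90] ⇒ [58, 66, 71, 95]
  YnoI CTCAT/3: at [11, 42, 80, 97] ⇒ [14, 45, 83, 100]
  EstIII GAATTG/0: at [1, 18, 25, 32, 71] ⇒ [1, 18, 25, 32, 71]

Pooled cuts: [1, 14, 18, 25, 32, 45, 58, 66, 71, 83, 95, 100]

Fragments:
  [0,1): 1 bp
  [1,14): 13 bp
  [14,18): 4 bp
  [18,25): 7 bp
  [25,32): 7 bp
  [32,45): 13 bp
  [45,58): 13 bp
  [58,66): 8 bp
  [66,71): 5 bp
  [71,83): 12 bp
  [83,95): 12 bp
  [95,100): 5 bp
  [100,102): 2 bp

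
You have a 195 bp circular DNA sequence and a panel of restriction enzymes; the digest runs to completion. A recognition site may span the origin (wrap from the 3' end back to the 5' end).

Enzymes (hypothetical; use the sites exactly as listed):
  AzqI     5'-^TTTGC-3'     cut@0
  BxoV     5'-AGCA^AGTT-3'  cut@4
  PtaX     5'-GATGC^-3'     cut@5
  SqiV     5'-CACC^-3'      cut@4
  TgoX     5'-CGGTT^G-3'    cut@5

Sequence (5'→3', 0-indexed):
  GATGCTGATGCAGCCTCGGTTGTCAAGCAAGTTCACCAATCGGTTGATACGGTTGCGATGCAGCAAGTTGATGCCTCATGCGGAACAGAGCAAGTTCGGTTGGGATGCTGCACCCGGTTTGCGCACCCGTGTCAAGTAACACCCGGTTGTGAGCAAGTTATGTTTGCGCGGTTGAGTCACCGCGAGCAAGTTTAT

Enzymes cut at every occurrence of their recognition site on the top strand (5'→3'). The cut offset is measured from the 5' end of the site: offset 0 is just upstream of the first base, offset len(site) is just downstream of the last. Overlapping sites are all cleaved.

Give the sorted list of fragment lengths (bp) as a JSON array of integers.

Per-enzyme occurrences:
  AzqI (TTTGC, off=0): starts [117, 162] → cuts [117, 162]
  BxoV (AGCAAGTT, off=4): starts [25, 61, 88, 151, 184] → cuts [29, 65, 92, 155, 188]
  PtaX (GATGC, off=5): starts [0, 6, 56, 69, 103] → cuts [5, 11, 61, 74, 108]
  SqiV (CACC, off=4): starts [33, 110, 123, 139, 177] → cuts [37, 114, 127, 143, 181]
  TgoX (CGGTTG, off=5): starts [16, 40, 49, 96, 143, 168] → cuts [21, 45, 54, 101, 148, 173]

All cut coordinates (distinct, sorted): [5, 11, 21, 29, 37, 45, 54, 61, 65, 74, 92, 101, 108, 114, 117, 127, 143, 148, 155, 162, 173, 181, 188]

Fragment lengths:
  5→11: 6 bp
  11→21: 10 bp
  21→29: 8 bp
  29→37: 8 bp
  37→45: 8 bp
  45→54: 9 bp
  54→61: 7 bp
  61→65: 4 bp
  65→74: 9 bp
  74→92: 18 bp
  92→101: 9 bp
  101→108: 7 bp
  108→114: 6 bp
  114→117: 3 bp
  117→127: 10 bp
  127→143: 16 bp
  143→148: 5 bp
  148→155: 7 bp
  155→162: 7 bp
  162→173: 11 bp
  173→181: 8 bp
  181→188: 7 bp
  188→5 (wrap): 195-188+5 = 12 bp

[3,4,5,6,6,7,7,7,7,7,8,8,8,8,9,9,9,10,10,11,12,16,18]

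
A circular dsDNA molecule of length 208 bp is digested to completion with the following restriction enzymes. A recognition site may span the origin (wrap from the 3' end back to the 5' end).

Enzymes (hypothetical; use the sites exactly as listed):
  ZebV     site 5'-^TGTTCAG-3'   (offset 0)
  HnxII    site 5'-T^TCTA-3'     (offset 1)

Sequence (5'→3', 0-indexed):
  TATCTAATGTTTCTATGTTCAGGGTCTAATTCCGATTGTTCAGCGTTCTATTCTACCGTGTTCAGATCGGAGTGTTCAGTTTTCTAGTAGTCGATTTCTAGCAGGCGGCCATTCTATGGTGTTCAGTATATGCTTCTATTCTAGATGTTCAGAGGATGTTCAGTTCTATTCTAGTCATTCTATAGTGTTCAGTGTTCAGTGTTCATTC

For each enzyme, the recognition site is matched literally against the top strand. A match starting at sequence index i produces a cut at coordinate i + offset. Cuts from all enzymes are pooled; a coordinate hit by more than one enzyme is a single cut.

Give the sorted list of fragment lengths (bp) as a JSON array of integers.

[4,5,5,5,6,7,7,7,7,8,9,10,10,11,13,14,14,14,15,16,21]

Scan for sites:
  ZebV TGTTCAG/0: at [15, 36, 58, 72, 119, 145, 156, 185, 192] ⇒ [15, 36, 58, 72, 119, 145, 156, 185, 192]
  HnxII TTCTA/1: at [10, 45, 50, 81, 95, 111, 133, 138, 163, 168, 177, 205] ⇒ [11, 46, 51, 82, 96, 112, 134, 139, 164, 169, 178, 206]

Pooled cuts: [11, 15, 36, 46, 51, 58, 72, 82, 96, 112, 119, 134, 139, 145, 156, 164, 169, 178, 185, 192, 206]

Fragment lengths:
  11→15: 4 bp
  15→36: 21 bp
  36→46: 10 bp
  46→51: 5 bp
  51→58: 7 bp
  58→72: 14 bp
  72→82: 10 bp
  82→96: 14 bp
  96→112: 16 bp
  112→119: 7 bp
  119→134: 15 bp
  134→139: 5 bp
  139→145: 6 bp
  145→156: 11 bp
  156→164: 8 bp
  164→169: 5 bp
  169→178: 9 bp
  178→185: 7 bp
  185→192: 7 bp
  192→206: 14 bp
  206→11 (wrap): 208-206+11 = 13 bp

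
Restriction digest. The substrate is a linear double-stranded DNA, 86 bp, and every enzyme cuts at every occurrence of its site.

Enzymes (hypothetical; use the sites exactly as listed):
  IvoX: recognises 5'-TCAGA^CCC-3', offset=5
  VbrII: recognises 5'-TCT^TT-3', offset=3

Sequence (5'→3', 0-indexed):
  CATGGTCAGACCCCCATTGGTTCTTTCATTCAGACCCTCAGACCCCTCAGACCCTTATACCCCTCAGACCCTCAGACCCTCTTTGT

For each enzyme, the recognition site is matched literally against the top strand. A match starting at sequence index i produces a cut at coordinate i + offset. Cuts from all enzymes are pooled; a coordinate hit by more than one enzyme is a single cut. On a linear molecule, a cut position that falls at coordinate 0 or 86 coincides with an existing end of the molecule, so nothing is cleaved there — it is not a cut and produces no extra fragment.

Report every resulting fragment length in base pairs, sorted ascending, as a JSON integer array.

[4,6,8,8,9,10,10,14,17]

Per-enzyme occurrences:
  IvoX (TCAGACCC, off=5): starts [5, 29, 37, 46, 63, 71] → cuts [10, 34, 42, 51, 68, 76]
  VbrII (TCTTT, off=3): starts [21, 79] → cuts [24, 82]

Pooled cuts: [10, 24, 34, 42, 51, 68, 76, 82]

Fragment lengths:
  [0,10): 10 bp
  [10,24): 14 bp
  [24,34): 10 bp
  [34,42): 8 bp
  [42,51): 9 bp
  [51,68): 17 bp
  [68,76): 8 bp
  [76,82): 6 bp
  [82,86): 4 bp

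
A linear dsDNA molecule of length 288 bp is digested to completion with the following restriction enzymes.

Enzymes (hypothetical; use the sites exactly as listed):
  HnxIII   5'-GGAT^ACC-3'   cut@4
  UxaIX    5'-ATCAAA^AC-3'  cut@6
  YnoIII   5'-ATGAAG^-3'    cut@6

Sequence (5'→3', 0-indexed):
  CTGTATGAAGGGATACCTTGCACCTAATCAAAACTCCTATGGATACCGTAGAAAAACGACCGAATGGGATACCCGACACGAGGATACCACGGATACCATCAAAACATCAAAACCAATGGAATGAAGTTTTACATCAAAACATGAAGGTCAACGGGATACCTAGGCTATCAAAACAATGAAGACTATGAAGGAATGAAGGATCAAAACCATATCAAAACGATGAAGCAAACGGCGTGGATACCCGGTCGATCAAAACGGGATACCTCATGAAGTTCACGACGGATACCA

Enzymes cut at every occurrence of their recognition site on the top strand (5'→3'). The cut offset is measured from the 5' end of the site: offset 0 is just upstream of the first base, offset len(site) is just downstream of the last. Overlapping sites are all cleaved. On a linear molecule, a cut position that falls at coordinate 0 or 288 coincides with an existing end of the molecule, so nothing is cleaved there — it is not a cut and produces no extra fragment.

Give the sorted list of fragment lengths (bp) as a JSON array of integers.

Site scan:
  HnxIII (GGATACC, off=4): starts [10, 40, 66, 81, 90, 153, 235, 257, 280] → cuts [14, 44, 70, 85, 94, 157, 239, 261, 284]
  UxaIX (ATCAAAAC, off=6): starts [26, 97, 105, 132, 166, 199, 210, 248] → cuts [32, 103, 111, 138, 172, 205, 216, 254]
  YnoIII (ATGAAG, off=6): starts [4, 120, 140, 175, 184, 192, 219, 266] → cuts [10, 126, 146, 181, 190, 198, 225, 272]

All cut coordinates (distinct, sorted): [10, 14, 32, 44, 70, 85, 94, 103, 111, 126, 138, 146, 157, 172, 181, 190, 198, 205, 216, 225, 239, 254, 261, 272, 284]

Fragment lengths:
  [0,10): 10 bp
  [10,14): 4 bp
  [14,32): 18 bp
  [32,44): 12 bp
  [44,70): 26 bp
  [70,85): 15 bp
  [85,94): 9 bp
  [94,103): 9 bp
  [103,111): 8 bp
  [111,126): 15 bp
  [126,138): 12 bp
  [138,146): 8 bp
  [146,157): 11 bp
  [157,172): 15 bp
  [172,181): 9 bp
  [181,190): 9 bp
  [190,198): 8 bp
  [198,205): 7 bp
  [205,216): 11 bp
  [216,225): 9 bp
  [225,239): 14 bp
  [239,254): 15 bp
  [254,261): 7 bp
  [261,272): 11 bp
  [272,284): 12 bp
  [284,288): 4 bp

[4,4,7,7,8,8,8,9,9,9,9,9,10,11,11,11,12,12,12,14,15,15,15,15,18,26]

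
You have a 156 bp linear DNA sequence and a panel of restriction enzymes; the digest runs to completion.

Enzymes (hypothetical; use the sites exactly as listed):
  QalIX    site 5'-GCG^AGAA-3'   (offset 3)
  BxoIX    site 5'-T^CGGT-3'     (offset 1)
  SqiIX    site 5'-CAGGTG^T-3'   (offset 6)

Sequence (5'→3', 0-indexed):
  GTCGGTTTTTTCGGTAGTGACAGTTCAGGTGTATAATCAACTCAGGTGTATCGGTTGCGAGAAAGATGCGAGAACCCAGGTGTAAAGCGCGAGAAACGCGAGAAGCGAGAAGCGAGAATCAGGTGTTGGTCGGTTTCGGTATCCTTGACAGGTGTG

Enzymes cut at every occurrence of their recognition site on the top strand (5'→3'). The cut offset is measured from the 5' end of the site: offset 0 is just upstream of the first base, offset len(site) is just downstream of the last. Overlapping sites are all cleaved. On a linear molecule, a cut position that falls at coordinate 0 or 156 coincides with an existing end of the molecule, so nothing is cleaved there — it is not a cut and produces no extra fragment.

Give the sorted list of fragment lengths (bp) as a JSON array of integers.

Site scan:
  QalIX GCGAGAA/3: at [56, 67, 88, 97, 104, 111] ⇒ [59, 70, 91, 100, 107, 114]
  BxoIX TCGGT/1: at [1, 10, 50, 129, 135] ⇒ [2, 11, 51, 130, 136]
  SqiIX CAGGTGT/6: at [25, 42, 76, 119, 148] ⇒ [31, 48, 82, 125, 154]

All cut coordinates (distinct, sorted): [2, 11, 31, 48, 51, 59, 70, 82, 91, 100, 107, 114, 125, 130, 136, 154]

Fragment lengths:
  [0,2): 2 bp
  [2,11): 9 bp
  [11,31): 20 bp
  [31,48): 17 bp
  [48,51): 3 bp
  [51,59): 8 bp
  [59,70): 11 bp
  [70,82): 12 bp
  [82,91): 9 bp
  [91,100): 9 bp
  [100,107): 7 bp
  [107,114): 7 bp
  [114,125): 11 bp
  [125,130): 5 bp
  [130,136): 6 bp
  [136,154): 18 bp
  [154,156): 2 bp

[2,2,3,5,6,7,7,8,9,9,9,11,11,12,17,18,20]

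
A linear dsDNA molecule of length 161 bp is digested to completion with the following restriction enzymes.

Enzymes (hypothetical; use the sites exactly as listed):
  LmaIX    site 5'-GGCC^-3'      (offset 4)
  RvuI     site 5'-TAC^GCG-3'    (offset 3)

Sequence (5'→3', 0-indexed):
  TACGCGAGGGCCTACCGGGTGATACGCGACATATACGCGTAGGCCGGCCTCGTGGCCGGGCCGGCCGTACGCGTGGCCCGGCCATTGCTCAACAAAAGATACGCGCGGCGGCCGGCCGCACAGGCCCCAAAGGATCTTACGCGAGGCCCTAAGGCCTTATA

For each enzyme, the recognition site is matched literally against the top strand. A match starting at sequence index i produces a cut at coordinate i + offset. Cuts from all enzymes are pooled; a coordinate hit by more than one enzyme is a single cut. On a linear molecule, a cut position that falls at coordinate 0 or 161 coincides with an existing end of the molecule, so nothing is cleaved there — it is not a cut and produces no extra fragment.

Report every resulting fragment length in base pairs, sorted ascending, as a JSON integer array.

[3,4,4,4,4,5,5,5,8,8,8,8,9,9,9,11,11,13,14,19]

Site scan:
  LmaIX (GGCC, off=4): starts [8, 41, 45, 53, 58, 62, 74, 79, 109, 113, 122, 144, 152] → cuts [12, 45, 49, 57, 62, 66, 78, 83, 113, 117, 126, 148, 156]
  RvuI (TACGCG, off=3): starts [0, 22, 33, 67, 99, 137] → cuts [3, 25, 36, 70, 102, 140]

Pooled cuts: [3, 12, 25, 36, 45, 49, 57, 62, 66, 70, 78, 83, 102, 113, 117, 126, 140, 148, 156]

Fragments:
  [0,3): 3 bp
  [3,12): 9 bp
  [12,25): 13 bp
  [25,36): 11 bp
  [36,45): 9 bp
  [45,49): 4 bp
  [49,57): 8 bp
  [57,62): 5 bp
  [62,66): 4 bp
  [66,70): 4 bp
  [70,78): 8 bp
  [78,83): 5 bp
  [83,102): 19 bp
  [102,113): 11 bp
  [113,117): 4 bp
  [117,126): 9 bp
  [126,140): 14 bp
  [140,148): 8 bp
  [148,156): 8 bp
  [156,161): 5 bp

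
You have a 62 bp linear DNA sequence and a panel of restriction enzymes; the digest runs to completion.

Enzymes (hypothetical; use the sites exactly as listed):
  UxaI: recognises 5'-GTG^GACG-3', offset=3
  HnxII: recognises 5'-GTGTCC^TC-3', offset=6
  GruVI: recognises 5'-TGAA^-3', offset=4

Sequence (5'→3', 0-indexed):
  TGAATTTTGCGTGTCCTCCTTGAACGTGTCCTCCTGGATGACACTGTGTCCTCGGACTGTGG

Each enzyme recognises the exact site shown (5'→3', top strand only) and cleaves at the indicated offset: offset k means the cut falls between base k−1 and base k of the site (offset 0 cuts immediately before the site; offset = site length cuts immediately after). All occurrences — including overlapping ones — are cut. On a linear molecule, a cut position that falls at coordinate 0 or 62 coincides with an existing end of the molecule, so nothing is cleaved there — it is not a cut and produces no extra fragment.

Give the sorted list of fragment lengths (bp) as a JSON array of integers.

[4,7,8,11,12,20]

Site scan:
  UxaI (GTGGACG, off=3): no sites
  HnxII GTGTCCTC/6: at [10, 25, 45] ⇒ [16, 31, 51]
  GruVI TGAA/4: at [0, 20] ⇒ [4, 24]

All cut coordinates (distinct, sorted): [4, 16, 24, 31, 51]

Fragments:
  [0,4): 4 bp
  [4,16): 12 bp
  [16,24): 8 bp
  [24,31): 7 bp
  [31,51): 20 bp
  [51,62): 11 bp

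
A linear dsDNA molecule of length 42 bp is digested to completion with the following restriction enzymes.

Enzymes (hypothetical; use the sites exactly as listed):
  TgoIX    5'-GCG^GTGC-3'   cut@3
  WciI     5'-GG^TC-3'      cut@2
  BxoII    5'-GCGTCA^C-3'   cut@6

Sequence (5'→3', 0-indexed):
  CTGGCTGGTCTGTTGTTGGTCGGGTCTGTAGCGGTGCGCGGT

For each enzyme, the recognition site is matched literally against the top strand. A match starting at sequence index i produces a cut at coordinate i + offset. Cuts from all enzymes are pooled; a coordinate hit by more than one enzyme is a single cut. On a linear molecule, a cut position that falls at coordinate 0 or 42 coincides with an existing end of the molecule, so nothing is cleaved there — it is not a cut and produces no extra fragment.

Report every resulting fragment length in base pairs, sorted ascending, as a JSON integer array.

[5,8,9,9,11]

Per-enzyme occurrences:
  TgoIX GCGGTGC/3: at [30] ⇒ [33]
  WciI GGTC/2: at [6, 17, 22] ⇒ [8, 19, 24]
  BxoII (GCGTCAC, off=6): no sites

Pooled cuts: [8, 19, 24, 33]

Fragments:
  [0,8): 8 bp
  [8,19): 11 bp
  [19,24): 5 bp
  [24,33): 9 bp
  [33,42): 9 bp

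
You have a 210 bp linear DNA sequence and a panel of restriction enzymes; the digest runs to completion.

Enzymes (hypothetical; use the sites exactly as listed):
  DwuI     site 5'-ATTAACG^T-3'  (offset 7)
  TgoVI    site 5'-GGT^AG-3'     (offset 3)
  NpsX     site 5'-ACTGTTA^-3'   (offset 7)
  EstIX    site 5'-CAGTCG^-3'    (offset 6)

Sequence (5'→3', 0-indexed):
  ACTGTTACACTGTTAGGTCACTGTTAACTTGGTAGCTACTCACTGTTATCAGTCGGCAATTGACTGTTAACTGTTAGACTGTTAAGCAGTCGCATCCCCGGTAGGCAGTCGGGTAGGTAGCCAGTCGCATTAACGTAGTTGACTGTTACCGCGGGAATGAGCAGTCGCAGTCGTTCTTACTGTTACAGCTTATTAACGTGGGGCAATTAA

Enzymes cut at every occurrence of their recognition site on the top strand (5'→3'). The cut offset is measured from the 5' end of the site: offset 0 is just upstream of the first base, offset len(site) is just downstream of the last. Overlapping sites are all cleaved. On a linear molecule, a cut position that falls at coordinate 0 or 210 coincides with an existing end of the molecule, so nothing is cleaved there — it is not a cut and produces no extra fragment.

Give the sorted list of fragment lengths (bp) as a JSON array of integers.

[3,4,6,7,7,7,7,8,8,8,8,9,9,10,11,12,12,13,13,14,15,19]

Per-enzyme occurrences:
  DwuI ATTAACGT/7: at [128, 191] ⇒ [135, 198]
  TgoVI GGTAG/3: at [30, 99, 111, 115] ⇒ [33, 102, 114, 118]
  NpsX ACTGTTA/7: at [0, 8, 19, 41, 62, 69, 77, 141, 178] ⇒ [7, 15, 26, 48, 69, 76, 84, 148, 185]
  EstIX CAGTCG/6: at [49, 86, 105, 121, 161, 167] ⇒ [55, 92, 111, 127, 167, 173]

All cut coordinates (distinct, sorted): [7, 15, 26, 33, 48, 55, 69, 76, 84, 92, 102, 111, 114, 118, 127, 135, 148, 167, 173, 185, 198]

Fragment lengths:
  [0,7): 7 bp
  [7,15): 8 bp
  [15,26): 11 bp
  [26,33): 7 bp
  [33,48): 15 bp
  [48,55): 7 bp
  [55,69): 14 bp
  [69,76): 7 bp
  [76,84): 8 bp
  [84,92): 8 bp
  [92,102): 10 bp
  [102,111): 9 bp
  [111,114): 3 bp
  [114,118): 4 bp
  [118,127): 9 bp
  [127,135): 8 bp
  [135,148): 13 bp
  [148,167): 19 bp
  [167,173): 6 bp
  [173,185): 12 bp
  [185,198): 13 bp
  [198,210): 12 bp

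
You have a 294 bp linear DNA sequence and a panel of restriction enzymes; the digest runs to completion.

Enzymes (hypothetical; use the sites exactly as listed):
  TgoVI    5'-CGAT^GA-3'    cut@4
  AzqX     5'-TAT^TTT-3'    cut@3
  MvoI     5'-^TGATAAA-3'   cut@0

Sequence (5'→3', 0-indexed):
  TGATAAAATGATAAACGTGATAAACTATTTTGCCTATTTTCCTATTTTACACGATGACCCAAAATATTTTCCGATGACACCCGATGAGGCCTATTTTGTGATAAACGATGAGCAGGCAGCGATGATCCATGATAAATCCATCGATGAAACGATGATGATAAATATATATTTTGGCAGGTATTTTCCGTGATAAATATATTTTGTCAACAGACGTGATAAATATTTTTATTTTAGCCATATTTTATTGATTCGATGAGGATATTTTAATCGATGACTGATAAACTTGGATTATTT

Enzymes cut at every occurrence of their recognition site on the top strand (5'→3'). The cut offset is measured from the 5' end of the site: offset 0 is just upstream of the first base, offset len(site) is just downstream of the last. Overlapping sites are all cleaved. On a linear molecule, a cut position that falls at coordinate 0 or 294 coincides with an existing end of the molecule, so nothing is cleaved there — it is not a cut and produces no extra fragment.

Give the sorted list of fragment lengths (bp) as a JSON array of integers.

[2,3,4,6,6,6,8,8,8,8,8,9,9,9,10,10,10,10,11,11,11,12,12,12,14,14,14,14,16,19]

Per-enzyme occurrences:
  TgoVI CGATGA/4: at [51, 71, 81, 105, 119, 141, 149, 250, 268] ⇒ [55, 75, 85, 109, 123, 145, 153, 254, 272]
  AzqX TATTTT/3: at [25, 34, 42, 64, 91, 166, 178, 196, 220, 226, 237, 259] ⇒ [28, 37, 45, 67, 94, 169, 181, 199, 223, 229, 240, 262]
  MvoI TGATAAA/0: at [0, 8, 17, 98, 129, 155, 187, 213, 275] ⇒ [8, 17, 98, 129, 155, 187, 213, 275] (position 0 is a terminus of the linear molecule — no cut)

All cut coordinates (distinct, sorted): [8, 17, 28, 37, 45, 55, 67, 75, 85, 94, 98, 109, 123, 129, 145, 153, 155, 169, 181, 187, 199, 213, 223, 229, 240, 254, 262, 272, 275]

Fragments:
  [0,8): 8 bp
  [8,17): 9 bp
  [17,28): 11 bp
  [28,37): 9 bp
  [37,45): 8 bp
  [45,55): 10 bp
  [55,67): 12 bp
  [67,75): 8 bp
  [75,85): 10 bp
  [85,94): 9 bp
  [94,98): 4 bp
  [98,109): 11 bp
  [109,123): 14 bp
  [123,129): 6 bp
  [129,145): 16 bp
  [145,153): 8 bp
  [153,155): 2 bp
  [155,169): 14 bp
  [169,181): 12 bp
  [181,187): 6 bp
  [187,199): 12 bp
  [199,213): 14 bp
  [213,223): 10 bp
  [223,229): 6 bp
  [229,240): 11 bp
  [240,254): 14 bp
  [254,262): 8 bp
  [262,272): 10 bp
  [272,275): 3 bp
  [275,294): 19 bp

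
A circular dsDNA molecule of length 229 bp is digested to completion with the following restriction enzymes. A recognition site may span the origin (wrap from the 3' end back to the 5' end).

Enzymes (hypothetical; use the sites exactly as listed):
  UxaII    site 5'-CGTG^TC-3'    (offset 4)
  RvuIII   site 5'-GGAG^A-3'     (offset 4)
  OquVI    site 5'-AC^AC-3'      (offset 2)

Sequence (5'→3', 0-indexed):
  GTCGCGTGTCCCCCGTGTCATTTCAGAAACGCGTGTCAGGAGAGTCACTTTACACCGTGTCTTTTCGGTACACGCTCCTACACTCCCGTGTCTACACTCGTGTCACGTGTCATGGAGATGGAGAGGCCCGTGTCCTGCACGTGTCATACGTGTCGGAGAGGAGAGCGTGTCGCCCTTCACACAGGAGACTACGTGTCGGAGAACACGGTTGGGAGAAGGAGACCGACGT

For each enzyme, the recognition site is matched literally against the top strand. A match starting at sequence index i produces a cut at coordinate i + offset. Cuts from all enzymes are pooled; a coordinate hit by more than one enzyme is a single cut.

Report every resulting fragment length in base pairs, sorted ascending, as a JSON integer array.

Per-enzyme occurrences:
  UxaII (CGTGTC, off=4): starts [4, 13, 31, 55, 86, 98, 105, 128, 139, 148, 165, 191, 226] → cuts [1, 8, 17, 35, 59, 90, 102, 109, 132, 143, 152, 169, 195]
  RvuIII (GGAGA, off=4): starts [38, 113, 119, 154, 159, 183, 197, 211, 217] → cuts [42, 117, 123, 158, 163, 187, 201, 215, 221]
  OquVI (ACAC, off=2): starts [51, 69, 79, 93, 178, 202] → cuts [53, 71, 81, 95, 180, 204]

All cut coordinates (distinct, sorted): [1, 8, 17, 35, 42, 53, 59, 71, 81, 90, 95, 102, 109, 117, 123, 132, 143, 152, 158, 163, 169, 180, 187, 195, 201, 204, 215, 221]

Fragments:
  1→8: 7 bp
  8→17: 9 bp
  17→35: 18 bp
  35→42: 7 bp
  42→53: 11 bp
  53→59: 6 bp
  59→71: 12 bp
  71→81: 10 bp
  81→90: 9 bp
  90→95: 5 bp
  95→102: 7 bp
  102→109: 7 bp
  109→117: 8 bp
  117→123: 6 bp
  123→132: 9 bp
  132→143: 11 bp
  143→152: 9 bp
  152→158: 6 bp
  158→163: 5 bp
  163→169: 6 bp
  169→180: 11 bp
  180→187: 7 bp
  187→195: 8 bp
  195→201: 6 bp
  201→204: 3 bp
  204→215: 11 bp
  215→221: 6 bp
  221→1 (wrap): 229-221+1 = 9 bp

[3,5,5,6,6,6,6,6,6,7,7,7,7,7,8,8,9,9,9,9,9,10,11,11,11,11,12,18]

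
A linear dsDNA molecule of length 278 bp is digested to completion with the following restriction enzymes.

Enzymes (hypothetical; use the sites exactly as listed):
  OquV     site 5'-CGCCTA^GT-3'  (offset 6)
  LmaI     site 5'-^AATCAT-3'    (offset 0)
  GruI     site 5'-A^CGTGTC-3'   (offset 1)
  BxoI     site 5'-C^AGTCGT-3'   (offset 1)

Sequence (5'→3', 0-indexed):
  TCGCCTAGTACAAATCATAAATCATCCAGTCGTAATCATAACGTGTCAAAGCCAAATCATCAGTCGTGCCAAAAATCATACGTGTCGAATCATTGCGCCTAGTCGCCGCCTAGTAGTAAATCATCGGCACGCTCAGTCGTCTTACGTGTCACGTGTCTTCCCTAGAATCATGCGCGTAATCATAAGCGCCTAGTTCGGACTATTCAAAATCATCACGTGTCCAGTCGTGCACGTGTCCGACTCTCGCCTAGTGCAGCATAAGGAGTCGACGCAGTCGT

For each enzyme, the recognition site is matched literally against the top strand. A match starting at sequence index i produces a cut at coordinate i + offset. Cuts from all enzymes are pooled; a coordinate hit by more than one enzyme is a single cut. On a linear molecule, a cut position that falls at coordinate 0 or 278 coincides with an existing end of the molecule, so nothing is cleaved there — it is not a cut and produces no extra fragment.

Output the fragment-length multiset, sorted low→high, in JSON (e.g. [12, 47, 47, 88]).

[5,6,6,6,7,7,7,7,7,7,7,8,8,8,9,10,11,12,12,13,14,14,15,15,16,19,22]

Per-enzyme occurrences:
  OquV (CGCCTAGT, off=6): starts [1, 95, 106, 186, 244] → cuts [7, 101, 112, 192, 250]
  LmaI (AATCAT, off=0): starts [12, 19, 33, 54, 73, 87, 118, 165, 177, 207] → cuts [12, 19, 33, 54, 73, 87, 118, 165, 177, 207]
  GruI (ACGTGTC, off=1): starts [40, 79, 143, 150, 214, 230] → cuts [41, 80, 144, 151, 215, 231]
  BxoI (CAGTCGT, off=1): starts [26, 60, 133, 221, 271] → cuts [27, 61, 134, 222, 272]

All cut coordinates (distinct, sorted): [7, 12, 19, 27, 33, 41, 54, 61, 73, 80, 87, 101, 112, 118, 134, 144, 151, 165, 177, 192, 207, 215, 222, 231, 250, 272]

Fragment lengths:
  [0,7): 7 bp
  [7,12): 5 bp
  [12,19): 7 bp
  [19,27): 8 bp
  [27,33): 6 bp
  [33,41): 8 bp
  [41,54): 13 bp
  [54,61): 7 bp
  [61,73): 12 bp
  [73,80): 7 bp
  [80,87): 7 bp
  [87,101): 14 bp
  [101,112): 11 bp
  [112,118): 6 bp
  [118,134): 16 bp
  [134,144): 10 bp
  [144,151): 7 bp
  [151,165): 14 bp
  [165,177): 12 bp
  [177,192): 15 bp
  [192,207): 15 bp
  [207,215): 8 bp
  [215,222): 7 bp
  [222,231): 9 bp
  [231,250): 19 bp
  [250,272): 22 bp
  [272,278): 6 bp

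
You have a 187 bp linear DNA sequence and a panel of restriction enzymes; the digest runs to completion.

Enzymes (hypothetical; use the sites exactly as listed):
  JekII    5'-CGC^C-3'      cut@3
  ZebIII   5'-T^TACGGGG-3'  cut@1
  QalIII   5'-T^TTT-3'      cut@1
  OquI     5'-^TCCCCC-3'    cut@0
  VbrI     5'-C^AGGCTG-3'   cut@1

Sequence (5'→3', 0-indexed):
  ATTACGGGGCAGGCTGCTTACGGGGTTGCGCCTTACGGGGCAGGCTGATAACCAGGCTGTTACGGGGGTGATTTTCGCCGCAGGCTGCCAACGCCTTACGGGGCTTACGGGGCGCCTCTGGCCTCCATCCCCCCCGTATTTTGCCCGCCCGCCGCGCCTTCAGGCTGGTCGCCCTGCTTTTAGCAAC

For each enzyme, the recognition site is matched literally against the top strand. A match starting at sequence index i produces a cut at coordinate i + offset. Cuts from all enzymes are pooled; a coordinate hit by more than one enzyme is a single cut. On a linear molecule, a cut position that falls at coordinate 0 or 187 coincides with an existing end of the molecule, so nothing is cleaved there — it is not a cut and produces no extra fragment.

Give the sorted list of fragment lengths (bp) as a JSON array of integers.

Scan for sites:
  JekII (CGCC, off=3): starts [28, 75, 91, 112, 145, 149, 154, 169] → cuts [31, 78, 94, 115, 148, 152, 157, 172]
  ZebIII (TTACGGGG, off=1): starts [1, 17, 32, 59, 95, 104] → cuts [2, 18, 33, 60, 96, 105]
  QalIII (TTTT, off=1): starts [71, 138, 177] → cuts [72, 139, 178]
  OquI (TCCCCC, off=0): starts [127] → cuts [127]
  VbrI (CAGGCTG, off=1): starts [9, 40, 52, 80, 160] → cuts [10, 41, 53, 81, 161]

All cut coordinates (distinct, sorted): [2, 10, 18, 31, 33, 41, 53, 60, 72, 78, 81, 94, 96, 105, 115, 127, 139, 148, 152, 157, 161, 172, 178]

Fragment lengths:
  [0,2): 2 bp
  [2,10): 8 bp
  [10,18): 8 bp
  [18,31): 13 bp
  [31,33): 2 bp
  [33,41): 8 bp
  [41,53): 12 bp
  [53,60): 7 bp
  [60,72): 12 bp
  [72,78): 6 bp
  [78,81): 3 bp
  [81,94): 13 bp
  [94,96): 2 bp
  [96,105): 9 bp
  [105,115): 10 bp
  [115,127): 12 bp
  [127,139): 12 bp
  [139,148): 9 bp
  [148,152): 4 bp
  [152,157): 5 bp
  [157,161): 4 bp
  [161,172): 11 bp
  [172,178): 6 bp
  [178,187): 9 bp

[2,2,2,3,4,4,5,6,6,7,8,8,8,9,9,9,10,11,12,12,12,12,13,13]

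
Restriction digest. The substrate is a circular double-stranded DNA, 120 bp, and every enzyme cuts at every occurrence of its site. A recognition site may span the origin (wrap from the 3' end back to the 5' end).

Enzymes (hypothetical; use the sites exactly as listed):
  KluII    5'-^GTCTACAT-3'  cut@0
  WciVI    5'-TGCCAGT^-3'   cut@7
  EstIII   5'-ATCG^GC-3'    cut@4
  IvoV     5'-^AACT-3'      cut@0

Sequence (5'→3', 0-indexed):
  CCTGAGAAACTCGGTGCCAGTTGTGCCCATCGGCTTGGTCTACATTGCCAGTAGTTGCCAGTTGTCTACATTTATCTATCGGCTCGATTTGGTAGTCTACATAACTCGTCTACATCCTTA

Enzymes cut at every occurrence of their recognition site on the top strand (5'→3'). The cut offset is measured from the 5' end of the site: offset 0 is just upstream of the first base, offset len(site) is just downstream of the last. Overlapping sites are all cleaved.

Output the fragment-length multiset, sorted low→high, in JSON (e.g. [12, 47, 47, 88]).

Site scan:
  KluII (GTCTACAT, off=0): starts [37, 63, 94, 107] → cuts [37, 63, 94, 107]
  WciVI (TGCCAGT, off=7): starts [14, 45, 55] → cuts [21, 52, 62]
  EstIII (ATCGGC, off=4): starts [28, 77] → cuts [32, 81]
  IvoV (AACT, off=0): starts [7, 102] → cuts [7, 102]

All cut coordinates (distinct, sorted): [7, 21, 32, 37, 52, 62, 63, 81, 94, 102, 107]

Fragments:
  7→21: 14 bp
  21→32: 11 bp
  32→37: 5 bp
  37→52: 15 bp
  52→62: 10 bp
  62→63: 1 bp
  63→81: 18 bp
  81→94: 13 bp
  94→102: 8 bp
  102→107: 5 bp
  107→7 (wrap): 120-107+7 = 20 bp

[1,5,5,8,10,11,13,14,15,18,20]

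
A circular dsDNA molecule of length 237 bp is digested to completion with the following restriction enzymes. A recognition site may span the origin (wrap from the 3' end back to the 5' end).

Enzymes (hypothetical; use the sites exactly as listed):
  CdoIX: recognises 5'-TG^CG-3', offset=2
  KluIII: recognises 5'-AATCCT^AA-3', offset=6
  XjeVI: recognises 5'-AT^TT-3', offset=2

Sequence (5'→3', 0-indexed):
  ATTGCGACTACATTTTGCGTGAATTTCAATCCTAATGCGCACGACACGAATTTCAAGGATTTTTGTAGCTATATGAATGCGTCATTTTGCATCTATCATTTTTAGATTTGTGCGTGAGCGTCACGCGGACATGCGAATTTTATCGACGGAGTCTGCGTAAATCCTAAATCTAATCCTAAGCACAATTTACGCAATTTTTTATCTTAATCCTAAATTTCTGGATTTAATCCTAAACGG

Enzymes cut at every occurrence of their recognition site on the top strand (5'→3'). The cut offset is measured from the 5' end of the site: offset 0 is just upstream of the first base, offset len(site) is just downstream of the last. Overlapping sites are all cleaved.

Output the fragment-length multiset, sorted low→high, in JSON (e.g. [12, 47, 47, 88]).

[4,4,4,5,5,6,7,8,8,8,9,9,9,9,9,10,10,12,14,14,16,17,19,21]

Site scan:
  CdoIX TGCG/2: at [2, 15, 35, 77, 110, 131, 153] ⇒ [4, 17, 37, 79, 112, 133, 155]
  KluIII AATCCTAA/6: at [27, 159, 171, 205, 225] ⇒ [33, 165, 177, 211, 231]
  XjeVI ATTT/2: at [11, 22, 49, 58, 83, 97, 105, 136, 184, 193, 213, 221] ⇒ [13, 24, 51, 60, 85, 99, 107, 138, 186, 195, 215, 223]

All cut coordinates (distinct, sorted): [4, 13, 17, 24, 33, 37, 51, 60, 79, 85, 99, 107, 112, 133, 138, 155, 165, 177, 186, 195, 211, 215, 223, 231]

Fragments:
  4→13: 9 bp
  13→17: 4 bp
  17→24: 7 bp
  24→33: 9 bp
  33→37: 4 bp
  37→51: 14 bp
  51→60: 9 bp
  60→79: 19 bp
  79→85: 6 bp
  85→99: 14 bp
  99→107: 8 bp
  107→112: 5 bp
  112→133: 21 bp
  133→138: 5 bp
  138→155: 17 bp
  155→165: 10 bp
  165→177: 12 bp
  177→186: 9 bp
  186→195: 9 bp
  195→211: 16 bp
  211→215: 4 bp
  215→223: 8 bp
  223→231: 8 bp
  231→4 (wrap): 237-231+4 = 10 bp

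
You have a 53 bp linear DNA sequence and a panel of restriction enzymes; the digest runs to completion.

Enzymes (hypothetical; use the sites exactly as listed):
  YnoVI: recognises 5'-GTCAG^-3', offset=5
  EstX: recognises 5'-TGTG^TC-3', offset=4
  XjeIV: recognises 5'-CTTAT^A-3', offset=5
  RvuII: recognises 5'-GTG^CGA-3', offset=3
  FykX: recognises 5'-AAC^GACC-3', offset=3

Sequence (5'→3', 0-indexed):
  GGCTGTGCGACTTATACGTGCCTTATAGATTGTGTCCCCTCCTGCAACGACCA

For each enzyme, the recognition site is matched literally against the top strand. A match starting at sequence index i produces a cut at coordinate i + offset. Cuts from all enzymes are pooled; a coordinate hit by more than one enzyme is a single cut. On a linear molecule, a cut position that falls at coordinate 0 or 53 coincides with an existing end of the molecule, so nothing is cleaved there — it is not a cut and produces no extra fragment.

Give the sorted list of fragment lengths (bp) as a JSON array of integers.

Scan for sites:
  YnoVI (GTCAG, off=5): no sites
  EstX TGTGTC/4: at [30] ⇒ [34]
  XjeIV CTTATA/5: at [10, 21] ⇒ [15, 26]
  RvuII GTGCGA/3: at [4] ⇒ [7]
  FykX AACGACC/3: at [45] ⇒ [48]

Pooled cuts: [7, 15, 26, 34, 48]

Fragment lengths:
  [0,7): 7 bp
  [7,15): 8 bp
  [15,26): 11 bp
  [26,34): 8 bp
  [34,48): 14 bp
  [48,53): 5 bp

[5,7,8,8,11,14]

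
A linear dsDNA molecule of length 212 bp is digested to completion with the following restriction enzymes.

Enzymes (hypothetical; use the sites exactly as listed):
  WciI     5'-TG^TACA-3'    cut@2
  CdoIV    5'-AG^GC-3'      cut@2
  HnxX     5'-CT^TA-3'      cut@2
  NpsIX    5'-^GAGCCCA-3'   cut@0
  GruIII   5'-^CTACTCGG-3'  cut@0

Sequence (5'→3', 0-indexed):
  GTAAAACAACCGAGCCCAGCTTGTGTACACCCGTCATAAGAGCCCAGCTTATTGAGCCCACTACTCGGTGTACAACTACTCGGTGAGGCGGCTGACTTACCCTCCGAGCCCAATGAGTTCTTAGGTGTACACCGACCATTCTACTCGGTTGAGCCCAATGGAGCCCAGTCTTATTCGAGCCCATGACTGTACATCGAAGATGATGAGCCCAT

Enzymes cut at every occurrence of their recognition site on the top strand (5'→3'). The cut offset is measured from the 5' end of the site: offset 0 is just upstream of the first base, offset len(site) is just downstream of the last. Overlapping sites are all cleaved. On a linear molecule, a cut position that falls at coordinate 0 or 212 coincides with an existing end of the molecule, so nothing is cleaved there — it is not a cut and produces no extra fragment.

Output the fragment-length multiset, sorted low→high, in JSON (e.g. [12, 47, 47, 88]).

[4,5,5,6,7,8,8,10,10,10,10,10,11,11,12,13,13,14,14,15,16]

Per-enzyme occurrences:
  WciI TGTACA/2: at [23, 68, 125, 187] ⇒ [25, 70, 127, 189]
  CdoIV AGGC/2: at [85] ⇒ [87]
  HnxX CTTA/2: at [47, 95, 119, 169] ⇒ [49, 97, 121, 171]
  NpsIX GAGCCCA/0: at [11, 39, 53, 105, 150, 160, 176, 204] ⇒ [11, 39, 53, 105, 150, 160, 176, 204]
  GruIII CTACTCGG/0: at [60, 75, 140] ⇒ [60, 75, 140]

All cut coordinates (distinct, sorted): [11, 25, 39, 49, 53, 60, 70, 75, 87, 97, 105, 121, 127, 140, 150, 160, 171, 176, 189, 204]

Fragment lengths:
  [0,11): 11 bp
  [11,25): 14 bp
  [25,39): 14 bp
  [39,49): 10 bp
  [49,53): 4 bp
  [53,60): 7 bp
  [60,70): 10 bp
  [70,75): 5 bp
  [75,87): 12 bp
  [87,97): 10 bp
  [97,105): 8 bp
  [105,121): 16 bp
  [121,127): 6 bp
  [127,140): 13 bp
  [140,150): 10 bp
  [150,160): 10 bp
  [160,171): 11 bp
  [171,176): 5 bp
  [176,189): 13 bp
  [189,204): 15 bp
  [204,212): 8 bp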